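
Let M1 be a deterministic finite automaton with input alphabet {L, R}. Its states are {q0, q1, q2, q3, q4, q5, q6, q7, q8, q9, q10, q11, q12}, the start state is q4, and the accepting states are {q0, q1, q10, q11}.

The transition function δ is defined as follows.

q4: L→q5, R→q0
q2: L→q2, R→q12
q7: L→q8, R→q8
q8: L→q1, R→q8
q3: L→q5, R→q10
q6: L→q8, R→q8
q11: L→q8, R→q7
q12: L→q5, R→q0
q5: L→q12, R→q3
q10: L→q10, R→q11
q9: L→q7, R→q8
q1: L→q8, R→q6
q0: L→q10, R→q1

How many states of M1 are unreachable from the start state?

2

BFS from q4 reaches {q0, q1, q3, q4, q5, q6, q7, q8, q10, q11, q12}; the 2 state(s) q2, q9 are never visited.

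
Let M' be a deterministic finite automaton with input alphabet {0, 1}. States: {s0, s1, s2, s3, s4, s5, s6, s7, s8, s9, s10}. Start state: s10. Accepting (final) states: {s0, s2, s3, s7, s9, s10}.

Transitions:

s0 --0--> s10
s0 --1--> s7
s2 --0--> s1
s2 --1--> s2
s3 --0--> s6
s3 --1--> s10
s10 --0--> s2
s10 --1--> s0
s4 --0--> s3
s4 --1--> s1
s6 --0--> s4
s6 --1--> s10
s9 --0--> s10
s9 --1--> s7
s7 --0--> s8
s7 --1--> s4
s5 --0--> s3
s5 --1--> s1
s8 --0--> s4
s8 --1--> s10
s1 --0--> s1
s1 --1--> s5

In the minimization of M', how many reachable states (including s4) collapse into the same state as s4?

2

States {s9} cannot be reached from the start state, so discard them.
Start with accepting vs non-accepting: {s0,s2,s3,s7,s10} | {s1,s4,s5,s6,s8}.
On input 0, block {s0,s2,s3,s7,s10} splits into {s2,s3,s7} and {s0,s10}.
Refine {s2,s3,s7} on symbol 1: members go to different blocks, giving {s2} and {s3} and {s7}.
Refine {s1,s4,s5,s6,s8} on symbol 0: members go to different blocks, giving {s1,s6,s8} and {s4,s5}.
On input 0, block {s1,s6,s8} splits into {s6,s8} and {s1}.
Split {s0,s10} by δ(·,0) → {s0} and {s10}.
No further refinement is possible. Final partition (8 blocks): {s2} | {s6,s8} | {s0} | {s3} | {s7} | {s4,s5} | {s1} | {s10}.
State s4 belongs to the block {s4,s5}, which has 2 states.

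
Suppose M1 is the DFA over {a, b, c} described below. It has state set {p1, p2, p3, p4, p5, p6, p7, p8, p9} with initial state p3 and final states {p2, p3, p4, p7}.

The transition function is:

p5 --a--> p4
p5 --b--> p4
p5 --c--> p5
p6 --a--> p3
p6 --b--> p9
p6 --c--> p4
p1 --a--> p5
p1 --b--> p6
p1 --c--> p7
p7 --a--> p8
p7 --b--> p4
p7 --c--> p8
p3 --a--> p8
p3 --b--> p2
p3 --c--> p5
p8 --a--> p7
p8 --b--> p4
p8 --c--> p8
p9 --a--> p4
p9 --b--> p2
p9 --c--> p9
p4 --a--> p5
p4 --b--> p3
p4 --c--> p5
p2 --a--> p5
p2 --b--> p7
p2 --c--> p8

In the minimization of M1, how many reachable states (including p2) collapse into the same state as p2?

4

Reachable states from the start: {p2,p3,p4,p5,p7,p8}. Unreachable: {p1,p6,p9} — drop them.
P0 = {p2,p3,p4,p7} | {p5,p8}.
Stable partition: {p2,p3,p4,p7} | {p5,p8} — 2 equivalence classes.
The equivalence class containing p2 is {p2,p3,p4,p7}, of size 4.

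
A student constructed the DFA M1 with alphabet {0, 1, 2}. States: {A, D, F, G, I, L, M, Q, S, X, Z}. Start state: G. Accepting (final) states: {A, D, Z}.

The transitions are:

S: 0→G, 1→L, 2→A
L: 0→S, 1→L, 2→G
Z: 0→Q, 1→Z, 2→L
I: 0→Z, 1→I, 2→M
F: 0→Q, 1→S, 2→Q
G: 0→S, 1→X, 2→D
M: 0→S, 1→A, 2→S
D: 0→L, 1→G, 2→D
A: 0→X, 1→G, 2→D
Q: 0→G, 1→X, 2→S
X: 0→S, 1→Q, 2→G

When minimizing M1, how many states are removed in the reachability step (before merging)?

BFS from G reaches {A, D, G, L, Q, S, X}; the 4 state(s) F, I, M, Z are never visited.

4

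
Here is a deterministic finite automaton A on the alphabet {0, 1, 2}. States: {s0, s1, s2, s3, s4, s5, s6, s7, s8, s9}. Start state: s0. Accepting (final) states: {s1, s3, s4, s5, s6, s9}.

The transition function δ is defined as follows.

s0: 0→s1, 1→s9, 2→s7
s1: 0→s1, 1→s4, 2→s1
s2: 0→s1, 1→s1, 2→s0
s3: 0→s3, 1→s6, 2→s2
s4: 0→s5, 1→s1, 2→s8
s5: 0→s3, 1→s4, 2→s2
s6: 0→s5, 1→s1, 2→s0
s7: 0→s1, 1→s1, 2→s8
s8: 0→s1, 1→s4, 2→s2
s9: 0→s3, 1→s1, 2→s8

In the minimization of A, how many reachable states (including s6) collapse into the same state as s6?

3

All states are reachable from the start state.
P0 = {s1,s3,s4,s5,s6,s9} | {s0,s2,s7,s8}.
Refine {s1,s3,s4,s5,s6,s9} on symbol 2: members go to different blocks, giving {s3,s4,s5,s6,s9} and {s1}.
Split {s3,s4,s5,s6,s9} by δ(·,1) → {s4,s6,s9} and {s3,s5}.
On input 1, block {s0,s2,s7,s8} splits into {s0,s8} and {s2,s7}.
The partition is now stable with 5 blocks: {s4,s6,s9} | {s0,s8} | {s1} | {s3,s5} | {s2,s7}.
State s6 belongs to the block {s4,s6,s9}, which has 3 states.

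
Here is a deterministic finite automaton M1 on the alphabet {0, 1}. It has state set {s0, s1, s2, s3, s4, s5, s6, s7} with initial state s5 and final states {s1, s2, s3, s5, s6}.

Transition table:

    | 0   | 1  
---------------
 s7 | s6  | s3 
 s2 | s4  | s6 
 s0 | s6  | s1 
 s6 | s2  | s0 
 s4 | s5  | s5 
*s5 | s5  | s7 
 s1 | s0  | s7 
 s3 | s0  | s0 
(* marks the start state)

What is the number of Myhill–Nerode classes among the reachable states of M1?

6

P0 = {s1,s2,s3,s5,s6} | {s0,s4,s7}.
Refine {s1,s2,s3,s5,s6} on symbol 0: members go to different blocks, giving {s1,s2,s3} and {s5,s6}.
Split {s1,s2,s3} by δ(·,1) → {s1,s3} and {s2}.
On input 1, block {s0,s4,s7} splits into {s0,s7} and {s4}.
On input 0, block {s5,s6} splits into {s5} and {s6}.
The partition is now stable with 6 blocks: {s1,s3} | {s0,s7} | {s5} | {s2} | {s4} | {s6}.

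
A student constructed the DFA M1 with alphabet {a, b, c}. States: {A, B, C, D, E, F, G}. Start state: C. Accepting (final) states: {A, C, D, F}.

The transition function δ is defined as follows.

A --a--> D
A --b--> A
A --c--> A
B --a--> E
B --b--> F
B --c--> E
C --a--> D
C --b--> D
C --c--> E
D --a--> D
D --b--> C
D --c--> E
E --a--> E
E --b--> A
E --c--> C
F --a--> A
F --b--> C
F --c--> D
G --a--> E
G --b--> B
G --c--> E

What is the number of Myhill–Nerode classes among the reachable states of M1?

3

States {B,F,G} cannot be reached from the start state, so discard them.
Initial partition by acceptance: {A,C,D} | {E}.
Split {A,C,D} by δ(·,c) → {C,D} and {A}.
Stable partition: {C,D} | {E} | {A} — 3 equivalence classes.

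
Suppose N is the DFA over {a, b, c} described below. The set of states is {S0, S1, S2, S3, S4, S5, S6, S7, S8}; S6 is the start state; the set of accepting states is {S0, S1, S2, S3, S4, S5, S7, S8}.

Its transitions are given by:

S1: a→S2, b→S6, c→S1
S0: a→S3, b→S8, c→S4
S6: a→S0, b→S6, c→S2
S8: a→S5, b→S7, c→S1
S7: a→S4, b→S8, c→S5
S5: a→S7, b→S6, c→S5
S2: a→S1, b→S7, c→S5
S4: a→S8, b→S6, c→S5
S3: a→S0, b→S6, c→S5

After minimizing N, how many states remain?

All states are reachable from the start state.
Start with accepting vs non-accepting: {S0,S1,S2,S3,S4,S5,S7,S8} | {S6}.
On input b, block {S0,S1,S2,S3,S4,S5,S7,S8} splits into {S0,S2,S7,S8} and {S1,S3,S4,S5}.
Stable partition: {S0,S2,S7,S8} | {S6} | {S1,S3,S4,S5} — 3 equivalence classes.

3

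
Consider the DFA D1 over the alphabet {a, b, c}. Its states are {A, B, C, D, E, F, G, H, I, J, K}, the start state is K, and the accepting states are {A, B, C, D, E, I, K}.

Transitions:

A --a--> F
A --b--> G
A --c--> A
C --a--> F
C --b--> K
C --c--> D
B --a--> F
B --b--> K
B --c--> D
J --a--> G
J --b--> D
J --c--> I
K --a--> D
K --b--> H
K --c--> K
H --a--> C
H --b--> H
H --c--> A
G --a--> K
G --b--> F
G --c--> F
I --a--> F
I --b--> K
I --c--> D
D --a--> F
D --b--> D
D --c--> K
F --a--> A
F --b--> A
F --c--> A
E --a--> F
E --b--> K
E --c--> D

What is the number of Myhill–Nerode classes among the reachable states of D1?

7

First remove the unreachable states {B,E,I,J}; 7 states remain.
Start with accepting vs non-accepting: {A,C,D,K} | {F,G,H}.
On input a, block {A,C,D,K} splits into {A,C,D} and {K}.
On input b, block {A,C,D} splits into {A} and {C} and {D}.
On input a, block {F,G,H} splits into {F} and {G} and {H}.
Stable partition: {A} | {F} | {K} | {C} | {D} | {G} | {H} — 7 equivalence classes.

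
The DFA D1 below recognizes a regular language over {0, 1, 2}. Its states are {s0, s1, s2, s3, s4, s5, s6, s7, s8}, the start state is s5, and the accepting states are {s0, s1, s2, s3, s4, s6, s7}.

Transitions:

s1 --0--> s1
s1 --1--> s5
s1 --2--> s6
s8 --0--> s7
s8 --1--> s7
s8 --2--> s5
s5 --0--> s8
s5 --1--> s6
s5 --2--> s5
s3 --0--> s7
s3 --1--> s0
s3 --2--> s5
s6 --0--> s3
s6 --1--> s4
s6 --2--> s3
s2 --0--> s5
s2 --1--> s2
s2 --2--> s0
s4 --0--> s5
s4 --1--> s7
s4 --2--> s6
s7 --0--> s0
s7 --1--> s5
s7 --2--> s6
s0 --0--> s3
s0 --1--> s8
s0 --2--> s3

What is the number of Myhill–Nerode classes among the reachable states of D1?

7

First remove the unreachable states {s1,s2}; 7 states remain.
Start with accepting vs non-accepting: {s0,s3,s4,s6,s7} | {s5,s8}.
On input 0, block {s0,s3,s4,s6,s7} splits into {s0,s3,s6,s7} and {s4}.
Split {s0,s3,s6,s7} by δ(·,1) → {s0,s7} and {s3} and {s6}.
Refine {s0,s7} on symbol 0: members go to different blocks, giving {s0} and {s7}.
On input 0, block {s5,s8} splits into {s5} and {s8}.
No further refinement is possible. Final partition (7 blocks): {s0} | {s5} | {s4} | {s3} | {s6} | {s7} | {s8}.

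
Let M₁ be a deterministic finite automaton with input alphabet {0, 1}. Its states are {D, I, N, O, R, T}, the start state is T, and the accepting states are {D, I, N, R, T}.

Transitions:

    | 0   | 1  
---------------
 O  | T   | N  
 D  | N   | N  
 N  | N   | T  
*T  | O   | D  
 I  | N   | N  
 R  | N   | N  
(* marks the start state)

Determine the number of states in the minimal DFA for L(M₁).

First remove the unreachable states {I,R}; 4 states remain.
Start with accepting vs non-accepting: {D,N,T} | {O}.
Split {D,N,T} by δ(·,0) → {D,N} and {T}.
Split {D,N} by δ(·,1) → {D} and {N}.
Stable partition: {D} | {O} | {T} | {N} — 4 equivalence classes.

4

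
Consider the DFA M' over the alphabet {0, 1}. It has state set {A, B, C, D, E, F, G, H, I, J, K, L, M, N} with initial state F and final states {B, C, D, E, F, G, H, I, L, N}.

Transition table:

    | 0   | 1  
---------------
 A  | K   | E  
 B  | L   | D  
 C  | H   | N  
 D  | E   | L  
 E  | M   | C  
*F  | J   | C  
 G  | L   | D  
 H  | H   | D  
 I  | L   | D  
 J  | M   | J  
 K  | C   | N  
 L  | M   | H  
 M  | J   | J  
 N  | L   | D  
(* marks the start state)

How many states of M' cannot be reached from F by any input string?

BFS from F reaches {C, D, E, F, H, J, L, M, N}; the 5 state(s) A, B, G, I, K are never visited.

5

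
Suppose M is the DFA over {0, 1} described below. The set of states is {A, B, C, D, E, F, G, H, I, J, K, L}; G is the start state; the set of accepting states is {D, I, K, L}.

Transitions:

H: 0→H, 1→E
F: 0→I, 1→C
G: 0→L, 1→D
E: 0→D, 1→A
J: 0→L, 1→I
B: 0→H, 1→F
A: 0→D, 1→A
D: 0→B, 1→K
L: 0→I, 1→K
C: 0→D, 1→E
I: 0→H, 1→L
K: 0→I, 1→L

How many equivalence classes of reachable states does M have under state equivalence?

5

States {J} cannot be reached from the start state, so discard them.
P0 = {D,I,K,L} | {A,B,C,E,F,G,H}.
Refine {D,I,K,L} on symbol 0: members go to different blocks, giving {D,I} and {K,L}.
Refine {A,B,C,E,F,G,H} on symbol 0: members go to different blocks, giving {A,C,E,F} and {B,H} and {G}.
No further refinement is possible. Final partition (5 blocks): {D,I} | {A,C,E,F} | {K,L} | {B,H} | {G}.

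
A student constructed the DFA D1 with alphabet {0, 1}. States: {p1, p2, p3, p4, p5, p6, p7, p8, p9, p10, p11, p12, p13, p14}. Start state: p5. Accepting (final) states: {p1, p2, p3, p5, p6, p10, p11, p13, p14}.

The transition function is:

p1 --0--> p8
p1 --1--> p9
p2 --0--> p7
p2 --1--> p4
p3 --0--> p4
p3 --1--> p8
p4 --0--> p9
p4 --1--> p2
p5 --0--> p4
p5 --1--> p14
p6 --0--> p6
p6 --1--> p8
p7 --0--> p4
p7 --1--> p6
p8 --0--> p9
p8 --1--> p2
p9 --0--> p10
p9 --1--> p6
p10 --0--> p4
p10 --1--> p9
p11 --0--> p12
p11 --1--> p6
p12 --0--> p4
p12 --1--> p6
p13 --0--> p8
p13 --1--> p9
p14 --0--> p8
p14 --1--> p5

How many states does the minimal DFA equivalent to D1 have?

7

First remove the unreachable states {p1,p3,p11,p12,p13}; 9 states remain.
Start with accepting vs non-accepting: {p2,p5,p6,p10,p14} | {p4,p7,p8,p9}.
Split {p2,p5,p6,p10,p14} by δ(·,0) → {p2,p5,p10,p14} and {p6}.
On input 1, block {p2,p5,p10,p14} splits into {p2,p10} and {p5,p14}.
On input 0, block {p4,p7,p8,p9} splits into {p4,p7,p8} and {p9}.
On input 1, block {p2,p10} splits into {p2} and {p10}.
Split {p4,p7,p8} by δ(·,0) → {p4,p8} and {p7}.
The partition is now stable with 7 blocks: {p2} | {p4,p8} | {p6} | {p5,p14} | {p9} | {p10} | {p7}.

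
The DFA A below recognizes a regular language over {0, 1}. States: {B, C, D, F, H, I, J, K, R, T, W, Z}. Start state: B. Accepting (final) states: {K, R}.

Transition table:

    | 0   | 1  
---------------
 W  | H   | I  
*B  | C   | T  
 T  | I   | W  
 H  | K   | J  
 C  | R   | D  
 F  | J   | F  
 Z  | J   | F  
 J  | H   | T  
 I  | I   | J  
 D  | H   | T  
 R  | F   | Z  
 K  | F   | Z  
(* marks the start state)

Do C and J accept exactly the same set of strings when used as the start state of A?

Every state is reachable, so we keep all 12.
Initial partition by acceptance: {K,R} | {B,C,D,F,H,I,J,T,W,Z}.
Refine {B,C,D,F,H,I,J,T,W,Z} on symbol 0: members go to different blocks, giving {B,D,F,I,J,T,W,Z} and {C,H}.
On input 0, block {B,D,F,I,J,T,W,Z} splits into {F,I,T,Z} and {B,D,J,W}.
Refine {F,I,T,Z} on symbol 0: members go to different blocks, giving {I,T} and {F,Z}.
No further refinement is possible. Final partition (5 blocks): {K,R} | {I,T} | {C,H} | {B,D,J,W} | {F,Z}.
C and J end up in different blocks, so they are distinguishable. For instance, the string '0' is accepted from only C.

No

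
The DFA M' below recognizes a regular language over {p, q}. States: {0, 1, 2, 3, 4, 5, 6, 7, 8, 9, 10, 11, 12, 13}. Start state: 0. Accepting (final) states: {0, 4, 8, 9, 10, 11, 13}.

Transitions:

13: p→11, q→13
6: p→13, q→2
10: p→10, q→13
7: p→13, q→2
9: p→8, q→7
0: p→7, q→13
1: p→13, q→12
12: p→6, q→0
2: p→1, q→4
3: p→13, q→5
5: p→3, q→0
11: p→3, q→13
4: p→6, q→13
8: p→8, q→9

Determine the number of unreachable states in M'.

BFS from 0 reaches {0, 1, 2, 3, 4, 5, 6, 7, 11, 12, 13}; the 3 state(s) 8, 9, 10 are never visited.

3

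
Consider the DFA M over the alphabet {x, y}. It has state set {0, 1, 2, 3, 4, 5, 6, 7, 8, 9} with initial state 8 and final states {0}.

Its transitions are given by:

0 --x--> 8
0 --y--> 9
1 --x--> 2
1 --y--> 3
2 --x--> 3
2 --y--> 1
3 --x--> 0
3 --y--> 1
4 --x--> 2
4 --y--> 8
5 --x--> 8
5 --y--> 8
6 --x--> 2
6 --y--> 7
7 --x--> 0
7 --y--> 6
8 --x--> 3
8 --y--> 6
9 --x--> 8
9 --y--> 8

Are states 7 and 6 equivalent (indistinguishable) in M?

No

First remove the unreachable states {4,5}; 8 states remain.
P0 = {0} | {1,2,3,6,7,8,9}.
Refine {1,2,3,6,7,8,9} on symbol x: members go to different blocks, giving {1,2,6,8,9} and {3,7}.
On input x, block {1,2,6,8,9} splits into {1,6,9} and {2,8}.
Split {1,6,9} by δ(·,y) → {1,6} and {9}.
No further refinement is possible. Final partition (5 blocks): {0} | {1,6} | {3,7} | {2,8} | {9}.
7 and 6 end up in different blocks, so they are distinguishable. For instance, the string 'x' is accepted from only 7.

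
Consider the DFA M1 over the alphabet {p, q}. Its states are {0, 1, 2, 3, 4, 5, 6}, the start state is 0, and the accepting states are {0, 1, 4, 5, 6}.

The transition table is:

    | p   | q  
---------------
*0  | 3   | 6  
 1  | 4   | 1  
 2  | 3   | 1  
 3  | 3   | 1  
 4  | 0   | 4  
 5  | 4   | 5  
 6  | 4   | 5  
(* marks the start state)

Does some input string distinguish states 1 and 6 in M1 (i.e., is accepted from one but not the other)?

No

Reachable states from the start: {0,1,3,4,5,6}. Unreachable: {2} — drop them.
Initial partition by acceptance: {0,1,4,5,6} | {3}.
On input p, block {0,1,4,5,6} splits into {1,4,5,6} and {0}.
Refine {1,4,5,6} on symbol p: members go to different blocks, giving {1,5,6} and {4}.
The partition is now stable with 4 blocks: {1,5,6} | {3} | {0} | {4}.
1 and 6 lie in the same block of the stable partition, so they are equivalent — no string distinguishes them.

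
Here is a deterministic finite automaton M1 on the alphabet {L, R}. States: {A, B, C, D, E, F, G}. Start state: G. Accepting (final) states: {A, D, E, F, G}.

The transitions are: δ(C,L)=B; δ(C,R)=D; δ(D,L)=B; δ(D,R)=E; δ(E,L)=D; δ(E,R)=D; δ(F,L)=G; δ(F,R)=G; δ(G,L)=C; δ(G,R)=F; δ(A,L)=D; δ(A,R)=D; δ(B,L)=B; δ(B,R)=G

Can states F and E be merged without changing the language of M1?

States {A} cannot be reached from the start state, so discard them.
Start with accepting vs non-accepting: {D,E,F,G} | {B,C}.
Split {D,E,F,G} by δ(·,L) → {D,G} and {E,F}.
No further refinement is possible. Final partition (3 blocks): {D,G} | {B,C} | {E,F}.
F and E lie in the same block of the stable partition, so they are equivalent — no string distinguishes them.

Yes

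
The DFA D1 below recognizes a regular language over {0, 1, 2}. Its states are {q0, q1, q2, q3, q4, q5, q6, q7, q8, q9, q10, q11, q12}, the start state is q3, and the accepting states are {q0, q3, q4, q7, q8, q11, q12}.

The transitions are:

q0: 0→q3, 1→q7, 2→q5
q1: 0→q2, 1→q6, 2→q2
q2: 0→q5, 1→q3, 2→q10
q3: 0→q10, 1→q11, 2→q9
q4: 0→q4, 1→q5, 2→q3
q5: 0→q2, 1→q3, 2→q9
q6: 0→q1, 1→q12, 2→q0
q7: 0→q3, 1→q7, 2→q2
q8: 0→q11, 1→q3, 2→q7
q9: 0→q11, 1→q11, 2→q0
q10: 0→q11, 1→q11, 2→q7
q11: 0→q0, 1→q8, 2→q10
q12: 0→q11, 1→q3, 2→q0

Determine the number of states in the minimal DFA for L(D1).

6

Reachable states from the start: {q0,q2,q3,q5,q7,q8,q9,q10,q11}. Unreachable: {q1,q4,q6,q12} — drop them.
P0 = {q0,q3,q7,q8,q11} | {q2,q5,q9,q10}.
Refine {q0,q3,q7,q8,q11} on symbol 0: members go to different blocks, giving {q0,q7,q8,q11} and {q3}.
Split {q0,q7,q8,q11} by δ(·,0) → {q0,q7} and {q8,q11}.
On input 0, block {q2,q5,q9,q10} splits into {q2,q5} and {q9,q10}.
Refine {q8,q11} on symbol 0: members go to different blocks, giving {q8} and {q11}.
The partition is now stable with 6 blocks: {q0,q7} | {q2,q5} | {q3} | {q8} | {q9,q10} | {q11}.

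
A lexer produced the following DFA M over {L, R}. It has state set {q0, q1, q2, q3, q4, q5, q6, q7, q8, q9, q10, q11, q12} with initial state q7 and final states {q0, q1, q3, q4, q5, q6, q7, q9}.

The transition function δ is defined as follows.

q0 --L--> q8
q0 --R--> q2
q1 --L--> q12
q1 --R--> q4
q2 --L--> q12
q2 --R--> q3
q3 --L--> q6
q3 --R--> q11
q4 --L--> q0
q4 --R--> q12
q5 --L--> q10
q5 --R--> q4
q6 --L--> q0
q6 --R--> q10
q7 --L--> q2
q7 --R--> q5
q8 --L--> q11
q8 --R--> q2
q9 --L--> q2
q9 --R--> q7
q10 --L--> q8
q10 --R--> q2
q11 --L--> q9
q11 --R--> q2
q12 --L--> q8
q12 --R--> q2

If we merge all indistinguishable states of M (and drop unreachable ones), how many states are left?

Reachable states from the start: {q0,q2,q3,q4,q5,q6,q7,q8,q9,q10,q11,q12}. Unreachable: {q1} — drop them.
P0 = {q0,q3,q4,q5,q6,q7,q9} | {q2,q8,q10,q11,q12}.
Split {q0,q3,q4,q5,q6,q7,q9} by δ(·,L) → {q0,q5,q7,q9} and {q3,q4,q6}.
On input R, block {q0,q5,q7,q9} splits into {q7,q9} and {q0} and {q5}.
Refine {q7,q9} on symbol R: members go to different blocks, giving {q7} and {q9}.
On input L, block {q2,q8,q10,q11,q12} splits into {q2,q8,q10,q12} and {q11}.
Refine {q2,q8,q10,q12} on symbol L: members go to different blocks, giving {q2,q10,q12} and {q8}.
On input L, block {q2,q10,q12} splits into {q10,q12} and {q2}.
On input L, block {q3,q4,q6} splits into {q4,q6} and {q3}.
The partition is now stable with 10 blocks: {q7} | {q10,q12} | {q4,q6} | {q0} | {q5} | {q9} | {q11} | {q8} | {q2} | {q3}.

10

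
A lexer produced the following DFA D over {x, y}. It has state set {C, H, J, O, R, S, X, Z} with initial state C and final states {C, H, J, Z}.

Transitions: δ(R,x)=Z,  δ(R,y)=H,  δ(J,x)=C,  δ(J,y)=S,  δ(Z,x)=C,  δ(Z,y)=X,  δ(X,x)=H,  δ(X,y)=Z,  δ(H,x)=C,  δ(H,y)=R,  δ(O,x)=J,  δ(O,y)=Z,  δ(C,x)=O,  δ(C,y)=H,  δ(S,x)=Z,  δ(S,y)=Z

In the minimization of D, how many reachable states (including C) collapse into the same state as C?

All states are reachable from the start state.
P0 = {C,H,J,Z} | {O,R,S,X}.
Split {C,H,J,Z} by δ(·,x) → {H,J,Z} and {C}.
Stable partition: {H,J,Z} | {O,R,S,X} | {C} — 3 equivalence classes.
The equivalence class containing C is {C}, of size 1.

1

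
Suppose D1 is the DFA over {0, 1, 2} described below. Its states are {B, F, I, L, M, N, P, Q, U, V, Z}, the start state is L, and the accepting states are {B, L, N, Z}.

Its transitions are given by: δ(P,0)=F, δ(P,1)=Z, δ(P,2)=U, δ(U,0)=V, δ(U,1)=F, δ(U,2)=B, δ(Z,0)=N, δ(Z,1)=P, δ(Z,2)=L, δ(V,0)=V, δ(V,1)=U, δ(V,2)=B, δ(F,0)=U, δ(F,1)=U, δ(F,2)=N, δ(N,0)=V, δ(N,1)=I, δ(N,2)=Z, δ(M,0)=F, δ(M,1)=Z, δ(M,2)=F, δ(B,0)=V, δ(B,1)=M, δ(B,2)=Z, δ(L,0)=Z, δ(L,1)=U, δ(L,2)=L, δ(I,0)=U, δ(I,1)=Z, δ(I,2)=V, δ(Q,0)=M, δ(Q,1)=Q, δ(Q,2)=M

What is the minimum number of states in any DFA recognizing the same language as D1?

5

Reachable states from the start: {B,F,I,L,M,N,P,U,V,Z}. Unreachable: {Q} — drop them.
Initial partition by acceptance: {B,L,N,Z} | {F,I,M,P,U,V}.
Split {B,L,N,Z} by δ(·,0) → {B,N} and {L,Z}.
Refine {F,I,M,P,U,V} on symbol 1: members go to different blocks, giving {F,U,V} and {I,M,P}.
Refine {L,Z} on symbol 0: members go to different blocks, giving {Z} and {L}.
The partition is now stable with 5 blocks: {B,N} | {F,U,V} | {Z} | {I,M,P} | {L}.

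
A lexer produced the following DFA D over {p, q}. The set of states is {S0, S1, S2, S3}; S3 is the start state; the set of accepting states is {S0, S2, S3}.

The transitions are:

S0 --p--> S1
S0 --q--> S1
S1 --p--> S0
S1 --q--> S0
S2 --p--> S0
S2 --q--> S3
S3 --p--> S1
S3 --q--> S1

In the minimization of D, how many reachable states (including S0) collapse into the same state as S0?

Reachable states from the start: {S0,S1,S3}. Unreachable: {S2} — drop them.
Initial partition by acceptance: {S0,S3} | {S1}.
Stable partition: {S0,S3} | {S1} — 2 equivalence classes.
The equivalence class containing S0 is {S0,S3}, of size 2.

2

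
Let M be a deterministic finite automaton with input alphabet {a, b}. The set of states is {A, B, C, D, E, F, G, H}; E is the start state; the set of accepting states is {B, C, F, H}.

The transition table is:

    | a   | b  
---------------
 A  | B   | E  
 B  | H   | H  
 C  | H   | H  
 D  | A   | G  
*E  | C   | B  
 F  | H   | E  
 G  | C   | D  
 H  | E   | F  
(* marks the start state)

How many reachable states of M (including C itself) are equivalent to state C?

States {A,D,G} cannot be reached from the start state, so discard them.
P0 = {B,C,F,H} | {E}.
Split {B,C,F,H} by δ(·,a) → {B,C,F} and {H}.
On input b, block {B,C,F} splits into {B,C} and {F}.
The partition is now stable with 4 blocks: {B,C} | {E} | {H} | {F}.
State C belongs to the block {B,C}, which has 2 states.

2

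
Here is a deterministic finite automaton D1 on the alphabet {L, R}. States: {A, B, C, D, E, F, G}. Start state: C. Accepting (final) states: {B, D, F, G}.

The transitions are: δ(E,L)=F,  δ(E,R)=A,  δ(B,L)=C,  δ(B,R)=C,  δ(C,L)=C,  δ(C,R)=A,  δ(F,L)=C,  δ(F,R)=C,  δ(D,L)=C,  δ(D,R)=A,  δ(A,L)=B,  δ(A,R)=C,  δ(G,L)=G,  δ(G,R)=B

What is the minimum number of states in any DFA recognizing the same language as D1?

3

States {D,E,F,G} cannot be reached from the start state, so discard them.
Start with accepting vs non-accepting: {B} | {A,C}.
Split {A,C} by δ(·,L) → {A} and {C}.
No further refinement is possible. Final partition (3 blocks): {B} | {A} | {C}.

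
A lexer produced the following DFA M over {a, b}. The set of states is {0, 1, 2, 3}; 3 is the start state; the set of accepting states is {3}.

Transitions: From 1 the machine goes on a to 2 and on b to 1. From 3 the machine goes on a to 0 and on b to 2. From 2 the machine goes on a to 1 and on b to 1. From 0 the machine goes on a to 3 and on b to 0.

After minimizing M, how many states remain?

All states are reachable from the start state.
Start with accepting vs non-accepting: {3} | {0,1,2}.
Refine {0,1,2} on symbol a: members go to different blocks, giving {1,2} and {0}.
Stable partition: {3} | {1,2} | {0} — 3 equivalence classes.

3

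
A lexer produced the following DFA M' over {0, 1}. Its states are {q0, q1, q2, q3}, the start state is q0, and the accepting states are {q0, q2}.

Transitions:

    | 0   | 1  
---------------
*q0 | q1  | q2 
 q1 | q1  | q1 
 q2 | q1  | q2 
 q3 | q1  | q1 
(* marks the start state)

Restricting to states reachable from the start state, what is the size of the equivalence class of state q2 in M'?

2

Reachable states from the start: {q0,q1,q2}. Unreachable: {q3} — drop them.
Start with accepting vs non-accepting: {q0,q2} | {q1}.
No further refinement is possible. Final partition (2 blocks): {q0,q2} | {q1}.
State q2 belongs to the block {q0,q2}, which has 2 states.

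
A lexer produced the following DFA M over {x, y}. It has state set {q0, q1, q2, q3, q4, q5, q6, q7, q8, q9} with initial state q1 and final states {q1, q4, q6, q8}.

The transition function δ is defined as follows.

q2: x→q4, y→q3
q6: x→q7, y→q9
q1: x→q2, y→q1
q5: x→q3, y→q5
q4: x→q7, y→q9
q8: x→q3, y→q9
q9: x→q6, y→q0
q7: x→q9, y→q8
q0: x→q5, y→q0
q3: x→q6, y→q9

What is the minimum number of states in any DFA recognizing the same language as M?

All states are reachable from the start state.
Initial partition by acceptance: {q1,q4,q6,q8} | {q0,q2,q3,q5,q7,q9}.
Split {q1,q4,q6,q8} by δ(·,y) → {q4,q6,q8} and {q1}.
Refine {q0,q2,q3,q5,q7,q9} on symbol x: members go to different blocks, giving {q0,q5,q7} and {q2,q3,q9}.
Split {q4,q6,q8} by δ(·,x) → {q4,q6} and {q8}.
Refine {q0,q5,q7} on symbol x: members go to different blocks, giving {q5,q7} and {q0}.
On input y, block {q5,q7} splits into {q5} and {q7}.
Refine {q2,q3,q9} on symbol y: members go to different blocks, giving {q2,q3} and {q9}.
On input y, block {q2,q3} splits into {q2} and {q3}.
The partition is now stable with 9 blocks: {q4,q6} | {q5} | {q1} | {q2} | {q8} | {q0} | {q7} | {q9} | {q3}.

9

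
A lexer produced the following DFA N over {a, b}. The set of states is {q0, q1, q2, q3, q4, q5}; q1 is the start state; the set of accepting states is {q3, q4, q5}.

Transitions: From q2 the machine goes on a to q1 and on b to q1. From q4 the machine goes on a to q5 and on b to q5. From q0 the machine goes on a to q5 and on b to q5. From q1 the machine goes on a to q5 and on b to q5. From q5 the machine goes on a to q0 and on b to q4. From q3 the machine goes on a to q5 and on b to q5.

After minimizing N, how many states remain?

3

Reachable states from the start: {q0,q1,q4,q5}. Unreachable: {q2,q3} — drop them.
Initial partition by acceptance: {q4,q5} | {q0,q1}.
Split {q4,q5} by δ(·,a) → {q4} and {q5}.
The partition is now stable with 3 blocks: {q4} | {q0,q1} | {q5}.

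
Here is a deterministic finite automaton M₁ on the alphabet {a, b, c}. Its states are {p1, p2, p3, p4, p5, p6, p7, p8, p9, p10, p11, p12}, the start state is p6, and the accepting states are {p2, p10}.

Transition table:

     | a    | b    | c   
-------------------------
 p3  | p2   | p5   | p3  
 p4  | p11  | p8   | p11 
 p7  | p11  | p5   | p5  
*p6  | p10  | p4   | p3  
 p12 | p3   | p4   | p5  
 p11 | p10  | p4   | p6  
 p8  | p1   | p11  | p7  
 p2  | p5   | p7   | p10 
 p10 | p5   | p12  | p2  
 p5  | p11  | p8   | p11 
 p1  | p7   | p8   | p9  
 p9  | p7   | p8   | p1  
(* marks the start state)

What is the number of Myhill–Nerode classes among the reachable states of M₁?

Start with accepting vs non-accepting: {p2,p10} | {p1,p3,p4,p5,p6,p7,p8,p9,p11,p12}.
On input a, block {p1,p3,p4,p5,p6,p7,p8,p9,p11,p12} splits into {p1,p4,p5,p7,p8,p9,p12} and {p3,p6,p11}.
Split {p1,p4,p5,p7,p8,p9,p12} by δ(·,a) → {p4,p5,p7,p12} and {p1,p8,p9}.
Split {p4,p5,p7,p12} by δ(·,b) → {p4,p5} and {p7,p12}.
Split {p1,p8,p9} by δ(·,a) → {p1,p9} and {p8}.
No further refinement is possible. Final partition (6 blocks): {p2,p10} | {p4,p5} | {p3,p6,p11} | {p1,p9} | {p7,p12} | {p8}.

6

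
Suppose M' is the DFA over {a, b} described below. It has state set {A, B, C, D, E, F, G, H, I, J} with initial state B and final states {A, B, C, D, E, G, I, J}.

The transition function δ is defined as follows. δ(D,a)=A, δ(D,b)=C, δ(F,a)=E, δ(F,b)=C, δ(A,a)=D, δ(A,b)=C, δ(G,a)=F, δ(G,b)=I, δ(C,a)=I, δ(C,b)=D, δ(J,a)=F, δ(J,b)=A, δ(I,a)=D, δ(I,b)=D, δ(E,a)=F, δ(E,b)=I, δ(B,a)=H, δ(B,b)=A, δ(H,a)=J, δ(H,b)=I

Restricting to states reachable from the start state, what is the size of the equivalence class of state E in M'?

Reachable states from the start: {A,B,C,D,E,F,H,I,J}. Unreachable: {G} — drop them.
P0 = {A,B,C,D,E,I,J} | {F,H}.
Refine {A,B,C,D,E,I,J} on symbol a: members go to different blocks, giving {A,C,D,I} and {B,E,J}.
No further refinement is possible. Final partition (3 blocks): {A,C,D,I} | {F,H} | {B,E,J}.
The equivalence class containing E is {B,E,J}, of size 3.

3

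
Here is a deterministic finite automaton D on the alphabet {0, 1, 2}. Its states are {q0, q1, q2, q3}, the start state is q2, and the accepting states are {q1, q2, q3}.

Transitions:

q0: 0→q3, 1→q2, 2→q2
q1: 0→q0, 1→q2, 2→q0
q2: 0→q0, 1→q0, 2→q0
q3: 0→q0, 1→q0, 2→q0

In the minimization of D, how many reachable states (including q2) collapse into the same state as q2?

First remove the unreachable states {q1}; 3 states remain.
P0 = {q2,q3} | {q0}.
Stable partition: {q2,q3} | {q0} — 2 equivalence classes.
The equivalence class containing q2 is {q2,q3}, of size 2.

2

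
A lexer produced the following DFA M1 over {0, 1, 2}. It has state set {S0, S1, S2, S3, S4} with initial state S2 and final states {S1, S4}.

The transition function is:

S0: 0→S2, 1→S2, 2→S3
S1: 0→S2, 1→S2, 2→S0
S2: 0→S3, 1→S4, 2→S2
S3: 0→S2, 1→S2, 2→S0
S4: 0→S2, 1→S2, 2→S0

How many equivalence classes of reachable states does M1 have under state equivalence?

Reachable states from the start: {S0,S2,S3,S4}. Unreachable: {S1} — drop them.
Initial partition by acceptance: {S4} | {S0,S2,S3}.
Split {S0,S2,S3} by δ(·,1) → {S0,S3} and {S2}.
Stable partition: {S4} | {S0,S3} | {S2} — 3 equivalence classes.

3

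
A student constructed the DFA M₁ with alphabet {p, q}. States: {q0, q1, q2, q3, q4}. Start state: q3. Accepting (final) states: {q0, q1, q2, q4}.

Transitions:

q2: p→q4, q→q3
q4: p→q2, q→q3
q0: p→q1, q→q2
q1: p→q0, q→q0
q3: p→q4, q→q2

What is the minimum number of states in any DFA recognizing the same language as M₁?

2

First remove the unreachable states {q0,q1}; 3 states remain.
P0 = {q2,q4} | {q3}.
The partition is now stable with 2 blocks: {q2,q4} | {q3}.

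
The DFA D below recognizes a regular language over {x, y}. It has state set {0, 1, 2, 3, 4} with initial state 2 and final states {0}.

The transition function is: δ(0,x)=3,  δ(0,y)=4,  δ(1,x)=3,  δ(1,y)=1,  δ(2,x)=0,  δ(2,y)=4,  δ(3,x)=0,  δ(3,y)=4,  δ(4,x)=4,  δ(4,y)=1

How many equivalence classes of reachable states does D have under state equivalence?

Every state is reachable, so we keep all 5.
Start with accepting vs non-accepting: {0} | {1,2,3,4}.
Refine {1,2,3,4} on symbol x: members go to different blocks, giving {1,4} and {2,3}.
Refine {1,4} on symbol x: members go to different blocks, giving {1} and {4}.
The partition is now stable with 4 blocks: {0} | {1} | {2,3} | {4}.

4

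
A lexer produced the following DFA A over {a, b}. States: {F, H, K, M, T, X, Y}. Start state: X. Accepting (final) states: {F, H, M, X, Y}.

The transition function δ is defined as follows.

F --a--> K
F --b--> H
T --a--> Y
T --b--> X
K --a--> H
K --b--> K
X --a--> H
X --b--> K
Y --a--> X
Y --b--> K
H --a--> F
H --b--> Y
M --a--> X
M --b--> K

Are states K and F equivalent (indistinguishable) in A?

No

States {M,T} cannot be reached from the start state, so discard them.
Start with accepting vs non-accepting: {F,H,X,Y} | {K}.
Refine {F,H,X,Y} on symbol a: members go to different blocks, giving {H,X,Y} and {F}.
Refine {H,X,Y} on symbol a: members go to different blocks, giving {X,Y} and {H}.
Split {X,Y} by δ(·,a) → {Y} and {X}.
No further refinement is possible. Final partition (5 blocks): {Y} | {K} | {F} | {H} | {X}.
K and F end up in different blocks, so they are distinguishable. For instance, the string 'ε' is accepted from only F.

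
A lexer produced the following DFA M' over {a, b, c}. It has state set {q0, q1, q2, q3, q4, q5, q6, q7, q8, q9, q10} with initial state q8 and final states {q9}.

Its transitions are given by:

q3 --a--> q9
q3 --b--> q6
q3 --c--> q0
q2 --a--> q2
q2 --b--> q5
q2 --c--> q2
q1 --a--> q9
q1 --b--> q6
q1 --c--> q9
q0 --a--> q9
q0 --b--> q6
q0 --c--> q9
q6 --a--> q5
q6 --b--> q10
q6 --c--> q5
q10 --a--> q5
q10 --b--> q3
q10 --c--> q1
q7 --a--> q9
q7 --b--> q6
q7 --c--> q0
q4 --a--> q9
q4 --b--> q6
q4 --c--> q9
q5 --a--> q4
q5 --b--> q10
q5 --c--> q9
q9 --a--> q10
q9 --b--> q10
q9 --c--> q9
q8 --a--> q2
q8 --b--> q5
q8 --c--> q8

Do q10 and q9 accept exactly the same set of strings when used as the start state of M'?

No

Reachable states from the start: {q0,q1,q2,q3,q4,q5,q6,q8,q9,q10}. Unreachable: {q7} — drop them.
Initial partition by acceptance: {q9} | {q0,q1,q2,q3,q4,q5,q6,q8,q10}.
On input a, block {q0,q1,q2,q3,q4,q5,q6,q8,q10} splits into {q2,q5,q6,q8,q10} and {q0,q1,q3,q4}.
On input a, block {q2,q5,q6,q8,q10} splits into {q2,q6,q8,q10} and {q5}.
Refine {q2,q6,q8,q10} on symbol a: members go to different blocks, giving {q2,q8} and {q6,q10}.
On input c, block {q0,q1,q3,q4} splits into {q0,q1,q4} and {q3}.
Refine {q6,q10} on symbol b: members go to different blocks, giving {q6} and {q10}.
The partition is now stable with 7 blocks: {q9} | {q2,q8} | {q0,q1,q4} | {q5} | {q6} | {q3} | {q10}.
q10 and q9 end up in different blocks, so they are distinguishable. For instance, the string 'ε' is accepted from only q9.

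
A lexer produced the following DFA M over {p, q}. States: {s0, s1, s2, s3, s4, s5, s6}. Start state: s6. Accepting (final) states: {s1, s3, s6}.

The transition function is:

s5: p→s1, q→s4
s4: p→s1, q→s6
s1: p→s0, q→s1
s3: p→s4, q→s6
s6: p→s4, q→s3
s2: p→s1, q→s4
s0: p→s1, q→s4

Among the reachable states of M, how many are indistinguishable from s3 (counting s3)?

States {s2,s5} cannot be reached from the start state, so discard them.
P0 = {s1,s3,s6} | {s0,s4}.
On input q, block {s0,s4} splits into {s0} and {s4}.
Split {s1,s3,s6} by δ(·,p) → {s3,s6} and {s1}.
No further refinement is possible. Final partition (4 blocks): {s3,s6} | {s0} | {s4} | {s1}.
State s3 belongs to the block {s3,s6}, which has 2 states.

2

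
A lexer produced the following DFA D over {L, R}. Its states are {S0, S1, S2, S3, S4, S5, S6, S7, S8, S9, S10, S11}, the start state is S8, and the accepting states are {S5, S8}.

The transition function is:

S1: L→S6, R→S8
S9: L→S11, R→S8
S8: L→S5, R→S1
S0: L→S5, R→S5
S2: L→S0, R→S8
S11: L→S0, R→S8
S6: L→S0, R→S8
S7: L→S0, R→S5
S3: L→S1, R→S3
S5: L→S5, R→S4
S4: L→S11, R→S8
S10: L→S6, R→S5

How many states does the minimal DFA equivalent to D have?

First remove the unreachable states {S2,S3,S7,S9,S10}; 7 states remain.
Start with accepting vs non-accepting: {S5,S8} | {S0,S1,S4,S6,S11}.
Refine {S0,S1,S4,S6,S11} on symbol L: members go to different blocks, giving {S1,S4,S6,S11} and {S0}.
Refine {S1,S4,S6,S11} on symbol L: members go to different blocks, giving {S1,S4} and {S6,S11}.
Stable partition: {S5,S8} | {S1,S4} | {S0} | {S6,S11} — 4 equivalence classes.

4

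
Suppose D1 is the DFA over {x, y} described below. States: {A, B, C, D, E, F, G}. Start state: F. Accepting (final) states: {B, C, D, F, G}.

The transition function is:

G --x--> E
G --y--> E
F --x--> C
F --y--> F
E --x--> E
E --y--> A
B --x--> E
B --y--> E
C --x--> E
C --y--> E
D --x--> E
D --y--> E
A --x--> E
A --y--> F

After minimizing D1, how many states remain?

States {B,D,G} cannot be reached from the start state, so discard them.
Start with accepting vs non-accepting: {C,F} | {A,E}.
Split {C,F} by δ(·,x) → {C} and {F}.
On input y, block {A,E} splits into {A} and {E}.
Stable partition: {C} | {A} | {F} | {E} — 4 equivalence classes.

4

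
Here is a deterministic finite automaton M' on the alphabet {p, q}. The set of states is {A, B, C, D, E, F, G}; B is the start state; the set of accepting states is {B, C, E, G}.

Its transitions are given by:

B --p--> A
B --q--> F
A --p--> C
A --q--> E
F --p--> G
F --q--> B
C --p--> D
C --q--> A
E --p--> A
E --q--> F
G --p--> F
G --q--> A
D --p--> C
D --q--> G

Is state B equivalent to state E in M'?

Yes

All states are reachable from the start state.
P0 = {B,C,E,G} | {A,D,F}.
No further refinement is possible. Final partition (2 blocks): {B,C,E,G} | {A,D,F}.
B and E lie in the same block of the stable partition, so they are equivalent — no string distinguishes them.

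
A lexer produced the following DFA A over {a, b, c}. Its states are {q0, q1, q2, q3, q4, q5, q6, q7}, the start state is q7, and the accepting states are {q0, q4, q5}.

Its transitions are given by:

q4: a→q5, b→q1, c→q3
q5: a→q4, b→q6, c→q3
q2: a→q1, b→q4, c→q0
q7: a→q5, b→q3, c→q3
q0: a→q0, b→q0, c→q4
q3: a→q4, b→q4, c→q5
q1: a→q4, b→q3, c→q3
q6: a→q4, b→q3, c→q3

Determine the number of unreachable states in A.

2

No path from q7 leads to q0, q2; the other 6 states are all reachable.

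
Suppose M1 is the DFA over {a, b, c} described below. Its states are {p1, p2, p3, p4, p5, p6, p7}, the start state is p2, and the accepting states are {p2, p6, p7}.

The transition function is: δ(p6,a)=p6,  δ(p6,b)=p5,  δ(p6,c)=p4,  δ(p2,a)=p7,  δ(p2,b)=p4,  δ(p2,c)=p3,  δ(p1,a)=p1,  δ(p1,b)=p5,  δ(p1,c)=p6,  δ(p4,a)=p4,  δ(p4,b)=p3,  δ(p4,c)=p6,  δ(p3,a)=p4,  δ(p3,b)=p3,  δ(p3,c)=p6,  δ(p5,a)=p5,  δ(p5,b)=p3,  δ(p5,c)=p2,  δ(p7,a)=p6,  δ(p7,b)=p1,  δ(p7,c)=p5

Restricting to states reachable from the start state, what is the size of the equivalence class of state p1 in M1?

4

Every state is reachable, so we keep all 7.
Initial partition by acceptance: {p2,p6,p7} | {p1,p3,p4,p5}.
The partition is now stable with 2 blocks: {p2,p6,p7} | {p1,p3,p4,p5}.
The equivalence class containing p1 is {p1,p3,p4,p5}, of size 4.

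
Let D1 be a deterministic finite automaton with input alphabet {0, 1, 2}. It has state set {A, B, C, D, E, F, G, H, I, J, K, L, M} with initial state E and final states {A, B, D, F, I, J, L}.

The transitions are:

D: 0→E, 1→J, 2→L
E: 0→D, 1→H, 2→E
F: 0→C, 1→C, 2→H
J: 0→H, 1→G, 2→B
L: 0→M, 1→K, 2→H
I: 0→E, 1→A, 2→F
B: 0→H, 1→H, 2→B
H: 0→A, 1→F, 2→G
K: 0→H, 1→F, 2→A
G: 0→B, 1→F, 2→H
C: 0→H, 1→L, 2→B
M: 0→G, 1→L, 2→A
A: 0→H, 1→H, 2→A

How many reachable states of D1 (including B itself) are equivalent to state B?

Reachable states from the start: {A,B,C,D,E,F,G,H,J,K,L,M}. Unreachable: {I} — drop them.
Initial partition by acceptance: {A,B,D,F,J,L} | {C,E,G,H,K,M}.
On input 1, block {A,B,D,F,J,L} splits into {A,B,F,J,L} and {D}.
Refine {A,B,F,J,L} on symbol 2: members go to different blocks, giving {A,B,J} and {F,L}.
Refine {C,E,G,H,K,M} on symbol 0: members go to different blocks, giving {C,K,M} and {G,H} and {E}.
The partition is now stable with 6 blocks: {A,B,J} | {C,K,M} | {D} | {F,L} | {G,H} | {E}.
State B belongs to the block {A,B,J}, which has 3 states.

3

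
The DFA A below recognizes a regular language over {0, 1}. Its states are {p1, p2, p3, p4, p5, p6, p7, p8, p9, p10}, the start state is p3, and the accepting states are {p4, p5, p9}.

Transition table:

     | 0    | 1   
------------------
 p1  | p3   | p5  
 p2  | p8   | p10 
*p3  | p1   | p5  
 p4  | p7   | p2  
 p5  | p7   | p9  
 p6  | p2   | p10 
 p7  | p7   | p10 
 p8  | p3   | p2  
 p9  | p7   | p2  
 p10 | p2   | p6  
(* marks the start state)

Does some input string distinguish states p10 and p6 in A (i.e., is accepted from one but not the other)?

Reachable states from the start: {p1,p2,p3,p5,p6,p7,p8,p9,p10}. Unreachable: {p4} — drop them.
Start with accepting vs non-accepting: {p5,p9} | {p1,p2,p3,p6,p7,p8,p10}.
Refine {p5,p9} on symbol 1: members go to different blocks, giving {p5} and {p9}.
Split {p1,p2,p3,p6,p7,p8,p10} by δ(·,1) → {p2,p6,p7,p8,p10} and {p1,p3}.
Split {p2,p6,p7,p8,p10} by δ(·,0) → {p2,p6,p7,p10} and {p8}.
Refine {p2,p6,p7,p10} on symbol 0: members go to different blocks, giving {p6,p7,p10} and {p2}.
Refine {p6,p7,p10} on symbol 0: members go to different blocks, giving {p6,p10} and {p7}.
No further refinement is possible. Final partition (7 blocks): {p5} | {p6,p10} | {p9} | {p1,p3} | {p8} | {p2} | {p7}.
p10 and p6 lie in the same block of the stable partition, so they are equivalent — no string distinguishes them.

No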